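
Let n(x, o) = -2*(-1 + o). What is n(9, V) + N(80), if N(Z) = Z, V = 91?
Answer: -100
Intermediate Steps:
n(x, o) = 2 - 2*o
n(9, V) + N(80) = (2 - 2*91) + 80 = (2 - 182) + 80 = -180 + 80 = -100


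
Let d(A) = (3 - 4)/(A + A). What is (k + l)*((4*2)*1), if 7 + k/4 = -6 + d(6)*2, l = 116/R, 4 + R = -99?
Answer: -132976/309 ≈ -430.34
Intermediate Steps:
R = -103 (R = -4 - 99 = -103)
l = -116/103 (l = 116/(-103) = 116*(-1/103) = -116/103 ≈ -1.1262)
d(A) = -1/(2*A)
k = -158/3 (k = -28 + 4*(-6 - ½/6*2) = -28 + 4*(-6 - ½*⅙*2) = -28 + 4*(-6 - 1/12*2) = -28 + 4*(-6 - ⅙) = -28 + 4*(-37/6) = -28 - 74/3 = -158/3 ≈ -52.667)
(k + l)*((4*2)*1) = (-158/3 - 116/103)*((4*2)*1) = -132976/309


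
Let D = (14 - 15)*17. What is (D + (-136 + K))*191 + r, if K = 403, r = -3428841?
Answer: -3381091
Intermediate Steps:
D = -17 (D = -1*17 = -17)
(D + (-136 + K))*191 + r = (-17 + (-136 + 403))*191 - 3428841 = (-17 + 267)*191 - 3428841 = 250*191 - 3428841 = 47750 - 3428841 = -3381091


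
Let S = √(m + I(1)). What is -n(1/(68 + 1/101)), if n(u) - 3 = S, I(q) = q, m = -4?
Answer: -3 - I*√3 ≈ -3.0 - 1.732*I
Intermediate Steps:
S = I*√3 (S = √(-4 + 1) = √(-3) = I*√3 ≈ 1.732*I)
n(u) = 3 + I*√3
-n(1/(68 + 1/101)) = -(3 + I*√3) = -3 - I*√3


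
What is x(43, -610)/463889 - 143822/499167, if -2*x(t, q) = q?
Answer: -66565197823/231558080463 ≈ -0.28747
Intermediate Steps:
x(t, q) = -q/2
x(43, -610)/463889 - 143822/499167 = -1/2*(-610)/463889 - 143822/499167 = 305*(1/463889) - 143822*1/499167 = 305/463889 - 143822/499167 = -66565197823/231558080463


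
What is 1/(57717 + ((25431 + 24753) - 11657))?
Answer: 1/96244 ≈ 1.0390e-5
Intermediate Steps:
1/(57717 + ((25431 + 24753) - 11657)) = 1/(57717 + (50184 - 11657)) = 1/(57717 + 38527) = 1/96244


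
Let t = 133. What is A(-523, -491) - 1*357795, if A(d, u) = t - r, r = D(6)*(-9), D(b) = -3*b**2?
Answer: -358634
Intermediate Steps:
r = 972 (r = -3*6**2*(-9) = -3*36*(-9) = -108*(-9) = 972)
A(d, u) = -839 (A(d, u) = 133 - 1*972 = 133 - 972 = -839)
A(-523, -491) - 1*357795 = -839 - 1*357795 = -839 - 357795 = -358634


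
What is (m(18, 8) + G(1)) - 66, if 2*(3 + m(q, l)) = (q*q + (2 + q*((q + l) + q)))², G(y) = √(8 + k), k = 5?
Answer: 624893 + √13 ≈ 6.2490e+5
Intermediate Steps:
G(y) = √13 (G(y) = √(8 + 5) = √13)
m(q, l) = -3 + (2 + q² + q*(l + 2*q))²/2 (m(q, l) = -3 + (q*q + (2 + q*((q + l) + q)))²/2 = -3 + (q² + (2 + q*((l + q) + q)))²/2 = -3 + (q² + (2 + q*(l + 2*q)))²/2 = -3 + (2 + q² + q*(l + 2*q))²/2)
(m(18, 8) + G(1)) - 66 = ((-3 + (2 + 3*18² + 8*18)²/2) + √13) - 66 = ((-3 + (2 + 3*324 + 144)²/2) + √13) - 66 = ((-3 + (2 + 972 + 144)²/2) + √13) - 66 = ((-3 + (½)*1118²) + √13) - 66 = ((-3 + (½)*1249924) + √13) - 66 = ((-3 + 624962) + √13) - 66 = (624959 + √13) - 66 = 624893 + √13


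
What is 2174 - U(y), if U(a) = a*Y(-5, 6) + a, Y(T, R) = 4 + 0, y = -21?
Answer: 2279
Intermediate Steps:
Y(T, R) = 4
U(a) = 5*a (U(a) = a*4 + a = 4*a + a = 5*a)
2174 - U(y) = 2174 - 5*(-21) = 2174 - 1*(-105) = 2174 + 105 = 2279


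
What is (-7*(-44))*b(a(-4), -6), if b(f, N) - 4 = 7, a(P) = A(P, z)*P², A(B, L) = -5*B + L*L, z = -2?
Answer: 3388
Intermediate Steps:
A(B, L) = L² - 5*B (A(B, L) = -5*B + L² = L² - 5*B)
a(P) = P²*(4 - 5*P) (a(P) = ((-2)² - 5*P)*P² = (4 - 5*P)*P² = P²*(4 - 5*P))
b(f, N) = 11 (b(f, N) = 4 + 7 = 11)
(-7*(-44))*b(a(-4), -6) = -7*(-44)*11 = 308*11 = 3388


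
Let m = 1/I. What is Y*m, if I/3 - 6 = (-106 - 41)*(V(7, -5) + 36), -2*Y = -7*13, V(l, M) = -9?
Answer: -91/23778 ≈ -0.0038271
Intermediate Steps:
Y = 91/2 (Y = -(-7)*13/2 = -1/2*(-91) = 91/2 ≈ 45.500)
I = -11889 (I = 18 + 3*((-106 - 41)*(-9 + 36)) = 18 + 3*(-147*27) = 18 + 3*(-3969) = 18 - 11907 = -11889)
m = -1/11889 (m = 1/(-11889) = -1/11889 ≈ -8.4111e-5)
Y*m = (91/2)*(-1/11889) = -91/23778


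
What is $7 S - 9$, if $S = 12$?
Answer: $75$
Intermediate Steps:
$7 S - 9 = 7 \cdot 12 - 9 = 84 - 9 = 75$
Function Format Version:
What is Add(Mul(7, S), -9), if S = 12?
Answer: 75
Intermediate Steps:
Add(Mul(7, S), -9) = Add(Mul(7, 12), -9) = Add(84, -9) = 75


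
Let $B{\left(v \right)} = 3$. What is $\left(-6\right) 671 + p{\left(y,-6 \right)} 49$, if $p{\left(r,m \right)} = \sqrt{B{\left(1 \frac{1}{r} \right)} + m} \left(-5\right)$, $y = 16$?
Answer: $-4026 - 245 i \sqrt{3} \approx -4026.0 - 424.35 i$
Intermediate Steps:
$p{\left(r,m \right)} = - 5 \sqrt{3 + m}$ ($p{\left(r,m \right)} = \sqrt{3 + m} \left(-5\right) = - 5 \sqrt{3 + m}$)
$\left(-6\right) 671 + p{\left(y,-6 \right)} 49 = \left(-6\right) 671 + - 5 \sqrt{3 - 6} \cdot 49 = -4026 + - 5 \sqrt{-3} \cdot 49 = -4026 + - 5 i \sqrt{3} \cdot 49 = -4026 - 245 i \sqrt{3}$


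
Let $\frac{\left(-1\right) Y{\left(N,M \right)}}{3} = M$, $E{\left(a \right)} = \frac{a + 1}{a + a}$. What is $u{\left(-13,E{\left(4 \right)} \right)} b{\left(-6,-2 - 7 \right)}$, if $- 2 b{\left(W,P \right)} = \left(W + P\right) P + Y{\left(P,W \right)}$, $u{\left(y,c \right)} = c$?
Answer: $- \frac{765}{16} \approx -47.813$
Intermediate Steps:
$E{\left(a \right)} = \frac{1 + a}{2 a}$
$Y{\left(N,M \right)} = - 3 M$
$b{\left(W,P \right)} = \frac{3 W}{2} - \frac{P \left(P + W\right)}{2}$ ($b{\left(W,P \right)} = - \frac{\left(W + P\right) P - 3 W}{2} = - \frac{\left(P + W\right) P - 3 W}{2} = - \frac{P \left(P + W\right) - 3 W}{2} = - \frac{- 3 W + P \left(P + W\right)}{2} = \frac{3 W}{2} - \frac{P \left(P + W\right)}{2}$)
$u{\left(-13,E{\left(4 \right)} \right)} b{\left(-6,-2 - 7 \right)} = \frac{1 + 4}{2 \cdot 4} \left(- \frac{\left(-2 - 7\right)^{2}}{2} + \frac{3}{2} \left(-6\right) - \frac{1}{2} \left(-2 - 7\right) \left(-6\right)\right) = \frac{1}{2} \cdot \frac{1}{4} \cdot 5 \left(- \frac{\left(-9\right)^{2}}{2} - 9 - \left(- \frac{9}{2}\right) \left(-6\right)\right) = \frac{5 \left(\left(- \frac{1}{2}\right) 81 - 9 - 27\right)}{8} = \frac{5 \left(- \frac{81}{2} - 9 - 27\right)}{8} = \frac{5}{8} \left(- \frac{153}{2}\right) = - \frac{765}{16}$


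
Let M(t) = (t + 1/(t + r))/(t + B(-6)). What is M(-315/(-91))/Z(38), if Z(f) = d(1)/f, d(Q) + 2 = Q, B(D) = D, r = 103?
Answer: 1186531/22836 ≈ 51.959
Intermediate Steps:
d(Q) = -2 + Q
M(t) = (t + 1/(103 + t))/(-6 + t) (M(t) = (t + 1/(t + 103))/(t - 6) = (t + 1/(103 + t))/(-6 + t))
Z(f) = -1/f (Z(f) = (-2 + 1)/f = -1/f)
M(-315/(-91))/Z(38) = ((1 + (-315/(-91))² + 103*(-315/(-91)))/(-618 + (-315/(-91))² + 97*(-315/(-91))))/((-1/38)) = ((1 + (-315*(-1/91))² + 103*(-315*(-1/91)))/(-618 + (-315*(-1/91))² + 97*(-315*(-1/91))))/((-1*1/38)) = ((1 + (45/13)² + 103*(45/13))/(-618 + (45/13)² + 97*(45/13)))/(-1/38) = ((1 + 2025/169 + 4635/13)/(-618 + 2025/169 + 4365/13))*(-38) = ((62449/169)/(-45672/169))*(-38) = -169/45672*62449/169*(-38) = -62449/45672*(-38) = 1186531/22836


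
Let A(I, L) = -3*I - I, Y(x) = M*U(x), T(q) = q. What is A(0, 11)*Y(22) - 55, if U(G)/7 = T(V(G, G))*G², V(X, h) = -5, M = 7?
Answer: -55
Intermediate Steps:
U(G) = -35*G² (U(G) = 7*(-5*G²) = -35*G²)
Y(x) = -245*x² (Y(x) = 7*(-35*x²) = -245*x²)
A(I, L) = -4*I
A(0, 11)*Y(22) - 55 = (-4*0)*(-245*22²) - 55 = 0*(-245*484) - 55 = 0*(-118580) - 55 = 0 - 55 = -55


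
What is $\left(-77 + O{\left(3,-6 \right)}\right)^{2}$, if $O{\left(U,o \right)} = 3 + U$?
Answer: $5041$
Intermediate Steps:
$\left(-77 + O{\left(3,-6 \right)}\right)^{2} = \left(-77 + \left(3 + 3\right)\right)^{2} = \left(-77 + 6\right)^{2} = \left(-71\right)^{2} = 5041$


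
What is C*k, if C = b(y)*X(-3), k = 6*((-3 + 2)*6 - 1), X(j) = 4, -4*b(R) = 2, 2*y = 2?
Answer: 84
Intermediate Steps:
y = 1 (y = (½)*2 = 1)
b(R) = -½ (b(R) = -¼*2 = -½)
k = -42 (k = 6*(-1*6 - 1) = 6*(-6 - 1) = 6*(-7) = -42)
C = -2 (C = -½*4 = -2)
C*k = -2*(-42) = 84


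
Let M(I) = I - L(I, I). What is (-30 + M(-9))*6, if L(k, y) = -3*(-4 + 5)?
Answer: -216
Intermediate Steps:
L(k, y) = -3 (L(k, y) = -3*1 = -3)
M(I) = 3 + I (M(I) = I - 1*(-3) = I + 3 = 3 + I)
(-30 + M(-9))*6 = (-30 + (3 - 9))*6 = (-30 - 6)*6 = -36*6 = -216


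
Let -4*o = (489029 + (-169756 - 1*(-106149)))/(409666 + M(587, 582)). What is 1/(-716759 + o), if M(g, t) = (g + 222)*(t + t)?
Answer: -2702684/1937173293867 ≈ -1.3952e-6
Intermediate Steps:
M(g, t) = 2*t*(222 + g) (M(g, t) = (222 + g)*(2*t) = 2*t*(222 + g))
o = -212711/2702684 (o = -(489029 + (-169756 - 1*(-106149)))/(4*(409666 + 2*582*(222 + 587))) = -(489029 + (-169756 + 106149))/(4*(409666 + 2*582*809)) = -(489029 - 63607)/(4*(409666 + 941676)) = -212711/(2*1351342) = -1/4*212711/675671 = -212711/2702684 ≈ -0.078704)
1/(-716759 + o) = 1/(-716759 - 212711/2702684) = 1/(-1937173293867/2702684) = -2702684/1937173293867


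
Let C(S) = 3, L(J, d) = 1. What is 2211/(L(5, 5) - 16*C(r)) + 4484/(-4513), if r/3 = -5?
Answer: -10188991/212111 ≈ -48.036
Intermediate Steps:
r = -15 (r = 3*(-5) = -15)
2211/(L(5, 5) - 16*C(r)) + 4484/(-4513) = 2211/(1 - 16*3) + 4484/(-4513) = 2211/(1 - 48) + 4484*(-1/4513) = 2211/(-47) - 4484/4513 = 2211*(-1/47) - 4484/4513 = -2211/47 - 4484/4513 = -10188991/212111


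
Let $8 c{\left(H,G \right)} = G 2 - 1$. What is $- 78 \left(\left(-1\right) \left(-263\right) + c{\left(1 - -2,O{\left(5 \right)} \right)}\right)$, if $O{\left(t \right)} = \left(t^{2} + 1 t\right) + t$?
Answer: $- \frac{84747}{4} \approx -21187.0$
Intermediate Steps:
$O{\left(t \right)} = t^{2} + 2 t$ ($O{\left(t \right)} = \left(t^{2} + t\right) + t = \left(t + t^{2}\right) + t = t^{2} + 2 t$)
$c{\left(H,G \right)} = - \frac{1}{8} + \frac{G}{4}$ ($c{\left(H,G \right)} = \frac{G 2 - 1}{8} = \frac{2 G - 1}{8} = \frac{-1 + 2 G}{8} = - \frac{1}{8} + \frac{G}{4}$)
$- 78 \left(\left(-1\right) \left(-263\right) + c{\left(1 - -2,O{\left(5 \right)} \right)}\right) = - 78 \left(\left(-1\right) \left(-263\right) - \left(\frac{1}{8} - \frac{5 \left(2 + 5\right)}{4}\right)\right) = - 78 \left(263 - \left(\frac{1}{8} - \frac{5 \cdot 7}{4}\right)\right) = - 78 \left(263 + \left(- \frac{1}{8} + \frac{1}{4} \cdot 35\right)\right) = - 78 \left(263 + \left(- \frac{1}{8} + \frac{35}{4}\right)\right) = - 78 \left(263 + \frac{69}{8}\right) = \left(-78\right) \frac{2173}{8} = - \frac{84747}{4}$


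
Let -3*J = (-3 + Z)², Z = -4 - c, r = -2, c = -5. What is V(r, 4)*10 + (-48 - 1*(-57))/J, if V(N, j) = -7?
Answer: -307/4 ≈ -76.750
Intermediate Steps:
Z = 1 (Z = -4 - 1*(-5) = -4 + 5 = 1)
J = -4/3 (J = -(-3 + 1)²/3 = -⅓*(-2)² = -⅓*4 = -4/3 ≈ -1.3333)
V(r, 4)*10 + (-48 - 1*(-57))/J = -7*10 + (-48 - 1*(-57))/(-4/3) = -70 + (-48 + 57)*(-¾) = -70 + 9*(-¾) = -70 - 27/4 = -307/4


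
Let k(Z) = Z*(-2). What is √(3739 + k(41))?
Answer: √3657 ≈ 60.473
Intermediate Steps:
k(Z) = -2*Z
√(3739 + k(41)) = √(3739 - 2*41) = √(3739 - 82) = √3657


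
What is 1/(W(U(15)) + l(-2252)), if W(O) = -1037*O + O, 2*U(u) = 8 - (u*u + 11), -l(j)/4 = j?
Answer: 1/127112 ≈ 7.8671e-6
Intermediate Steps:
l(j) = -4*j
U(u) = -3/2 - u**2/2 (U(u) = (8 - (u*u + 11))/2 = (8 - (u**2 + 11))/2 = (8 - (11 + u**2))/2 = (8 + (-11 - u**2))/2 = (-3 - u**2)/2 = -3/2 - u**2/2)
W(O) = -1036*O
1/(W(U(15)) + l(-2252)) = 1/(-1036*(-3/2 - 1/2*15**2) - 4*(-2252)) = 1/(-1036*(-3/2 - 1/2*225) + 9008) = 1/(-1036*(-3/2 - 225/2) + 9008) = 1/(-1036*(-114) + 9008) = 1/(118104 + 9008) = 1/127112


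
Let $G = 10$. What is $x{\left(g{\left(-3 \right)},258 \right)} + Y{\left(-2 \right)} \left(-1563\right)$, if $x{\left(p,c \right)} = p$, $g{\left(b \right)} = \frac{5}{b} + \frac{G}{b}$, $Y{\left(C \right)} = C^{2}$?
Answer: $-6257$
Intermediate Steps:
$g{\left(b \right)} = \frac{15}{b}$ ($g{\left(b \right)} = \frac{5}{b} + \frac{10}{b} = \frac{15}{b}$)
$x{\left(g{\left(-3 \right)},258 \right)} + Y{\left(-2 \right)} \left(-1563\right) = \frac{15}{-3} + \left(-2\right)^{2} \left(-1563\right) = 15 \left(- \frac{1}{3}\right) + 4 \left(-1563\right) = -5 - 6252 = -6257$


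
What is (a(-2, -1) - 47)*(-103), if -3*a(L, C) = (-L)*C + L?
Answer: 14111/3 ≈ 4703.7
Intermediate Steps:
a(L, C) = -L/3 + C*L/3 (a(L, C) = -((-L)*C + L)/3 = -(-C*L + L)/3 = -(L - C*L)/3 = -L/3 + C*L/3)
(a(-2, -1) - 47)*(-103) = ((1/3)*(-2)*(-1 - 1) - 47)*(-103) = ((1/3)*(-2)*(-2) - 47)*(-103) = (4/3 - 47)*(-103) = -137/3*(-103) = 14111/3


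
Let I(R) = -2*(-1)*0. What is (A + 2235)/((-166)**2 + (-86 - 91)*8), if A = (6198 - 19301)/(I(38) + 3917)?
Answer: 2185348/25597595 ≈ 0.085373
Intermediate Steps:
I(R) = 0 (I(R) = 2*0 = 0)
A = -13103/3917 (A = (6198 - 19301)/(0 + 3917) = -13103/3917 ≈ -3.3452)
(A + 2235)/((-166)**2 + (-86 - 91)*8) = (-13103/3917 + 2235)/((-166)**2 + (-86 - 91)*8) = 8741392/(3917*(27556 - 177*8)) = 8741392/(3917*(27556 - 1416)) = (8741392/3917)/26140 = (8741392/3917)*(1/26140) = 2185348/25597595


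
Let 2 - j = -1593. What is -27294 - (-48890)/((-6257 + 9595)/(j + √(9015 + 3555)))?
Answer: -6563911/1669 + 24445*√12570/1669 ≈ -2290.7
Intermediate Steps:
j = 1595 (j = 2 - 1*(-1593) = 2 + 1593 = 1595)
-27294 - (-48890)/((-6257 + 9595)/(j + √(9015 + 3555))) = -27294 - (-48890)/((-6257 + 9595)/(1595 + √(9015 + 3555))) = -27294 - (-48890)/(3338/(1595 + √12570)) = -27294 - (-48890)*(1595/3338 + √12570/3338) = -27294 - (-38989775/1669 - 24445*√12570/1669) = -27294 + (38989775/1669 + 24445*√12570/1669) = -6563911/1669 + 24445*√12570/1669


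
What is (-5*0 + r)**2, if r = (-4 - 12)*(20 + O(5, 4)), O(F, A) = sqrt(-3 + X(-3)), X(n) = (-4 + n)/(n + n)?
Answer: 305792/3 + 5120*I*sqrt(66)/3 ≈ 1.0193e+5 + 13865.0*I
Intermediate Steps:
X(n) = (-4 + n)/(2*n) (X(n) = (-4 + n)/((2*n)) = (-4 + n)*(1/(2*n)) = (-4 + n)/(2*n))
O(F, A) = I*sqrt(66)/6 (O(F, A) = sqrt(-3 + (1/2)*(-4 - 3)/(-3)) = sqrt(-3 + (1/2)*(-1/3)*(-7)) = sqrt(-3 + 7/6) = sqrt(-11/6) = I*sqrt(66)/6)
r = -320 - 8*I*sqrt(66)/3 (r = (-4 - 12)*(20 + I*sqrt(66)/6) = -16*(20 + I*sqrt(66)/6) = -320 - 8*I*sqrt(66)/3 ≈ -320.0 - 21.664*I)
(-5*0 + r)**2 = (-5*0 + (-320 - 8*I*sqrt(66)/3))**2 = (0 + (-320 - 8*I*sqrt(66)/3))**2 = (-320 - 8*I*sqrt(66)/3)**2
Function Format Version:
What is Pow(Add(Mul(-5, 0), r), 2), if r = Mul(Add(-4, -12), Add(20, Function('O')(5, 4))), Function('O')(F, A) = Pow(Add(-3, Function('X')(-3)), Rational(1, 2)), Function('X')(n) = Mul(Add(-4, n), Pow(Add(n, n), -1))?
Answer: Add(Rational(305792, 3), Mul(Rational(5120, 3), I, Pow(66, Rational(1, 2)))) ≈ Add(1.0193e+5, Mul(13865., I))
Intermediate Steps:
Function('X')(n) = Mul(Rational(1, 2), Pow(n, -1), Add(-4, n)) (Function('X')(n) = Mul(Add(-4, n), Pow(Mul(2, n), -1)) = Mul(Add(-4, n), Mul(Rational(1, 2), Pow(n, -1))) = Mul(Rational(1, 2), Pow(n, -1), Add(-4, n)))
Function('O')(F, A) = Mul(Rational(1, 6), I, Pow(66, Rational(1, 2))) (Function('O')(F, A) = Pow(Add(-3, Mul(Rational(1, 2), Pow(-3, -1), Add(-4, -3))), Rational(1, 2)) = Pow(Add(-3, Mul(Rational(1, 2), Rational(-1, 3), -7)), Rational(1, 2)) = Pow(Add(-3, Rational(7, 6)), Rational(1, 2)) = Pow(Rational(-11, 6), Rational(1, 2)) = Mul(Rational(1, 6), I, Pow(66, Rational(1, 2))))
r = Add(-320, Mul(Rational(-8, 3), I, Pow(66, Rational(1, 2)))) (r = Mul(Add(-4, -12), Add(20, Mul(Rational(1, 6), I, Pow(66, Rational(1, 2))))) = Mul(-16, Add(20, Mul(Rational(1, 6), I, Pow(66, Rational(1, 2))))) = Add(-320, Mul(Rational(-8, 3), I, Pow(66, Rational(1, 2)))) ≈ Add(-320.00, Mul(-21.664, I)))
Pow(Add(Mul(-5, 0), r), 2) = Pow(Add(Mul(-5, 0), Add(-320, Mul(Rational(-8, 3), I, Pow(66, Rational(1, 2))))), 2) = Pow(Add(0, Add(-320, Mul(Rational(-8, 3), I, Pow(66, Rational(1, 2))))), 2) = Pow(Add(-320, Mul(Rational(-8, 3), I, Pow(66, Rational(1, 2)))), 2)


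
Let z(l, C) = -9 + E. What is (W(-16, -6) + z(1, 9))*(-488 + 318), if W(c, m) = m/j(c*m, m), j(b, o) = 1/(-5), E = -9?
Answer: -2040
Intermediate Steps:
j(b, o) = -⅕
W(c, m) = -5*m (W(c, m) = m/(-⅕) = m*(-5) = -5*m)
z(l, C) = -18 (z(l, C) = -9 - 9 = -18)
(W(-16, -6) + z(1, 9))*(-488 + 318) = (-5*(-6) - 18)*(-488 + 318) = (30 - 18)*(-170) = 12*(-170) = -2040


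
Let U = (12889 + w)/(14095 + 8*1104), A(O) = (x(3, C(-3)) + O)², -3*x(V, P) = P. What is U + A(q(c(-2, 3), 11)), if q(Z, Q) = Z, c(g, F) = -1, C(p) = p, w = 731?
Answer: 60/101 ≈ 0.59406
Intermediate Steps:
x(V, P) = -P/3
A(O) = (1 + O)² (A(O) = (-⅓*(-3) + O)² = (1 + O)²)
U = 60/101 (U = (12889 + 731)/(14095 + 8*1104) = 13620/(14095 + 8832) = 13620/22927 = 13620*(1/22927) = 60/101 ≈ 0.59406)
U + A(q(c(-2, 3), 11)) = 60/101 + (1 - 1)² = 60/101 + 0² = 60/101 + 0 = 60/101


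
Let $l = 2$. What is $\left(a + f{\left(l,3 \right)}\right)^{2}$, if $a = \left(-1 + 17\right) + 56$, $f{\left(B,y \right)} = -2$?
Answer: $4900$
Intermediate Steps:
$a = 72$ ($a = 16 + 56 = 72$)
$\left(a + f{\left(l,3 \right)}\right)^{2} = \left(72 - 2\right)^{2} = 70^{2} = 4900$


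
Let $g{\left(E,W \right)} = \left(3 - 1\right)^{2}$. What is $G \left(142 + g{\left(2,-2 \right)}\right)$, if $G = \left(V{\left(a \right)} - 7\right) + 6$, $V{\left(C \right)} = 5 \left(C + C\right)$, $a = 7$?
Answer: $10074$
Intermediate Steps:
$g{\left(E,W \right)} = 4$ ($g{\left(E,W \right)} = 2^{2} = 4$)
$V{\left(C \right)} = 10 C$ ($V{\left(C \right)} = 5 \cdot 2 C = 10 C$)
$G = 69$ ($G = \left(10 \cdot 7 - 7\right) + 6 = \left(70 - 7\right) + 6 = 63 + 6 = 69$)
$G \left(142 + g{\left(2,-2 \right)}\right) = 69 \left(142 + 4\right) = 69 \cdot 146 = 10074$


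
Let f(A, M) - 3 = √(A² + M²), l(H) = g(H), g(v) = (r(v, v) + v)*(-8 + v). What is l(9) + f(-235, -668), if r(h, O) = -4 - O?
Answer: -1 + √501449 ≈ 707.13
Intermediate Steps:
g(v) = 32 - 4*v (g(v) = ((-4 - v) + v)*(-8 + v) = -4*(-8 + v) = 32 - 4*v)
l(H) = 32 - 4*H
f(A, M) = 3 + √(A² + M²)
l(9) + f(-235, -668) = (32 - 4*9) + (3 + √((-235)² + (-668)²)) = (32 - 36) + (3 + √(55225 + 446224)) = -4 + (3 + √501449) = -1 + √501449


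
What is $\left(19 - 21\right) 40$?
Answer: $-80$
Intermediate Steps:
$\left(19 - 21\right) 40 = \left(-2\right) 40 = -80$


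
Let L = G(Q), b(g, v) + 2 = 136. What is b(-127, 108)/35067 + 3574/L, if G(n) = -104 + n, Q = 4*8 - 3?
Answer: -41773136/876675 ≈ -47.650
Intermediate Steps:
b(g, v) = 134 (b(g, v) = -2 + 136 = 134)
Q = 29 (Q = 32 - 3 = 29)
L = -75 (L = -104 + 29 = -75)
b(-127, 108)/35067 + 3574/L = 134/35067 + 3574/(-75) = 134*(1/35067) + 3574*(-1/75) = 134/35067 - 3574/75 = -41773136/876675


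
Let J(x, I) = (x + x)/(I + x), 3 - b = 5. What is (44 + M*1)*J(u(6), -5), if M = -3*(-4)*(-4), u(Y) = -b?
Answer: 16/3 ≈ 5.3333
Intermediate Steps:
b = -2 (b = 3 - 1*5 = 3 - 5 = -2)
u(Y) = 2 (u(Y) = -1*(-2) = 2)
J(x, I) = 2*x/(I + x) (J(x, I) = (2*x)/(I + x) = 2*x/(I + x))
M = -48 (M = 12*(-4) = -48)
(44 + M*1)*J(u(6), -5) = (44 - 48*1)*(2*2/(-5 + 2)) = (44 - 48)*(2*2/(-3)) = -8*2*(-1)/3 = -4*(-4/3) = 16/3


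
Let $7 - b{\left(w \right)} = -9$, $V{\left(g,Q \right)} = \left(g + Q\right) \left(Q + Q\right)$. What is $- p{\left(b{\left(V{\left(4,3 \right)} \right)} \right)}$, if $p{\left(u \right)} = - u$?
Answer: $16$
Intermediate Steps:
$V{\left(g,Q \right)} = 2 Q \left(Q + g\right)$ ($V{\left(g,Q \right)} = \left(Q + g\right) 2 Q = 2 Q \left(Q + g\right)$)
$b{\left(w \right)} = 16$ ($b{\left(w \right)} = 7 - -9 = 7 + 9 = 16$)
$- p{\left(b{\left(V{\left(4,3 \right)} \right)} \right)} = - \left(-1\right) 16 = \left(-1\right) \left(-16\right) = 16$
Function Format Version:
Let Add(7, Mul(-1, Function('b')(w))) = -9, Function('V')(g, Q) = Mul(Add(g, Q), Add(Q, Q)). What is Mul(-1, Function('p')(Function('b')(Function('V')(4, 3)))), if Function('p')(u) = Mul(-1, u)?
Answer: 16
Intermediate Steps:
Function('V')(g, Q) = Mul(2, Q, Add(Q, g)) (Function('V')(g, Q) = Mul(Add(Q, g), Mul(2, Q)) = Mul(2, Q, Add(Q, g)))
Function('b')(w) = 16 (Function('b')(w) = Add(7, Mul(-1, -9)) = Add(7, 9) = 16)
Mul(-1, Function('p')(Function('b')(Function('V')(4, 3)))) = Mul(-1, Mul(-1, 16)) = Mul(-1, -16) = 16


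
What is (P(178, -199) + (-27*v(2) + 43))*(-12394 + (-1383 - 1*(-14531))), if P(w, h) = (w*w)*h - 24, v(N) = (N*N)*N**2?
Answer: -4754368866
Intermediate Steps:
v(N) = N**4 (v(N) = N**2*N**2 = N**4)
P(w, h) = -24 + h*w**2 (P(w, h) = w**2*h - 24 = h*w**2 - 24 = -24 + h*w**2)
(P(178, -199) + (-27*v(2) + 43))*(-12394 + (-1383 - 1*(-14531))) = ((-24 - 199*178**2) + (-27*2**4 + 43))*(-12394 + (-1383 - 1*(-14531))) = ((-24 - 199*31684) + (-27*16 + 43))*(-12394 + (-1383 + 14531)) = ((-24 - 6305116) + (-432 + 43))*(-12394 + 13148) = (-6305140 - 389)*754 = -6305529*754 = -4754368866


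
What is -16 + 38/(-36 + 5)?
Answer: -534/31 ≈ -17.226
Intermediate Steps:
-16 + 38/(-36 + 5) = -16 + 38/(-31) = -16 - 1/31*38 = -16 - 38/31 = -534/31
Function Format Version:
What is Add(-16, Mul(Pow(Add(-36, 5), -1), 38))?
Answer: Rational(-534, 31) ≈ -17.226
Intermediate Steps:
Add(-16, Mul(Pow(Add(-36, 5), -1), 38)) = Add(-16, Mul(Pow(-31, -1), 38)) = Add(-16, Mul(Rational(-1, 31), 38)) = Add(-16, Rational(-38, 31)) = Rational(-534, 31)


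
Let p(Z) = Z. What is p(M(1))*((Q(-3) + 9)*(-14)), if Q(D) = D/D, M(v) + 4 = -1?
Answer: 700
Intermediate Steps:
M(v) = -5 (M(v) = -4 - 1 = -5)
Q(D) = 1
p(M(1))*((Q(-3) + 9)*(-14)) = -5*(1 + 9)*(-14) = -50*(-14) = -5*(-140) = 700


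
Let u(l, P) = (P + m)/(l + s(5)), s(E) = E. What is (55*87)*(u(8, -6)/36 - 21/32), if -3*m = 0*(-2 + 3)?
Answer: -1331825/416 ≈ -3201.5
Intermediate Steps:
m = 0 (m = -0*(-2 + 3) = -0 = -1/3*0 = 0)
u(l, P) = P/(5 + l) (u(l, P) = (P + 0)/(l + 5) = P/(5 + l))
(55*87)*(u(8, -6)/36 - 21/32) = (55*87)*(-6/(5 + 8)/36 - 21/32) = 4785*(-6/13*(1/36) - 21*1/32) = 4785*(-6*1/13*(1/36) - 21/32) = 4785*(-6/13*1/36 - 21/32) = 4785*(-1/78 - 21/32) = 4785*(-835/1248) = -1331825/416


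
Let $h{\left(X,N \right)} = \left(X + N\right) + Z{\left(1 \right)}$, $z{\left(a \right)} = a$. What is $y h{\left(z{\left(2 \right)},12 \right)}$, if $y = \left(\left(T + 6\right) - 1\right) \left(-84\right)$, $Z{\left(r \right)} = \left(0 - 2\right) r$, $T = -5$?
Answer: $0$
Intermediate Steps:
$Z{\left(r \right)} = - 2 r$
$h{\left(X,N \right)} = -2 + N + X$ ($h{\left(X,N \right)} = \left(X + N\right) - 2 = \left(N + X\right) - 2 = -2 + N + X$)
$y = 0$ ($y = \left(\left(-5 + 6\right) - 1\right) \left(-84\right) = \left(1 - 1\right) \left(-84\right) = 0 \left(-84\right) = 0$)
$y h{\left(z{\left(2 \right)},12 \right)} = 0 \left(-2 + 12 + 2\right) = 0 \cdot 12 = 0$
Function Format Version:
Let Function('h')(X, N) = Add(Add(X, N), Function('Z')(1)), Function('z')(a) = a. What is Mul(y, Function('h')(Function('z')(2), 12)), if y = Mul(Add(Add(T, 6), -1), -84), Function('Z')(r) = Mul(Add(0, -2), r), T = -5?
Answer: 0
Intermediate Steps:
Function('Z')(r) = Mul(-2, r)
Function('h')(X, N) = Add(-2, N, X) (Function('h')(X, N) = Add(Add(X, N), Mul(-2, 1)) = Add(Add(N, X), -2) = Add(-2, N, X))
y = 0 (y = Mul(Add(Add(-5, 6), -1), -84) = Mul(Add(1, -1), -84) = Mul(0, -84) = 0)
Mul(y, Function('h')(Function('z')(2), 12)) = Mul(0, Add(-2, 12, 2)) = Mul(0, 12) = 0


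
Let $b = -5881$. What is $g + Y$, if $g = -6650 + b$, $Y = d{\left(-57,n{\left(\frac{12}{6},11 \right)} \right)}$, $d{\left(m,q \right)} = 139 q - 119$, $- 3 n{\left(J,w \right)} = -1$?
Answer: $- \frac{37811}{3} \approx -12604.0$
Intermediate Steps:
$n{\left(J,w \right)} = \frac{1}{3}$ ($n{\left(J,w \right)} = \left(- \frac{1}{3}\right) \left(-1\right) = \frac{1}{3}$)
$d{\left(m,q \right)} = -119 + 139 q$
$Y = - \frac{218}{3}$ ($Y = -119 + 139 \cdot \frac{1}{3} = -119 + \frac{139}{3} = - \frac{218}{3} \approx -72.667$)
$g = -12531$ ($g = -6650 - 5881 = -12531$)
$g + Y = -12531 - \frac{218}{3} = - \frac{37811}{3}$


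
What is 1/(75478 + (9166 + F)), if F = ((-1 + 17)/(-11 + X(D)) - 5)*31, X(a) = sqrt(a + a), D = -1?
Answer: 10386691/877100409931 + 496*I*sqrt(2)/877100409931 ≈ 1.1842e-5 + 7.9974e-10*I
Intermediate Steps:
X(a) = sqrt(2)*sqrt(a) (X(a) = sqrt(2*a) = sqrt(2)*sqrt(a))
F = -155 + 496/(-11 + I*sqrt(2)) (F = ((-1 + 17)/(-11 + sqrt(2)*sqrt(-1)) - 5)*31 = (16/(-11 + sqrt(2)*I) - 5)*31 = (16/(-11 + I*sqrt(2)) - 5)*31 = (-5 + 16/(-11 + I*sqrt(2)))*31 = -155 + 496/(-11 + I*sqrt(2)) ≈ -199.36 - 5.7028*I)
1/(75478 + (9166 + F)) = 1/(75478 + (9166 + (-24521/123 - 496*I*sqrt(2)/123))) = 1/(75478 + (1102897/123 - 496*I*sqrt(2)/123)) = 1/(10386691/123 - 496*I*sqrt(2)/123)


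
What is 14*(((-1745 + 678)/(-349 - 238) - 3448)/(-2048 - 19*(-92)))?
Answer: 4720121/29350 ≈ 160.82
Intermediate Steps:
14*(((-1745 + 678)/(-349 - 238) - 3448)/(-2048 - 19*(-92))) = 14*((-1067/(-587) - 3448)/(-2048 + 1748)) = 14*((-1067*(-1/587) - 3448)/(-300)) = 14*((1067/587 - 3448)*(-1/300)) = 14*(-2022909/587*(-1/300)) = 14*(674303/58700) = 4720121/29350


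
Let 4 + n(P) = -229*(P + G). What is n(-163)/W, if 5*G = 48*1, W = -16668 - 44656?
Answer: -175623/306620 ≈ -0.57277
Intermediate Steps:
W = -61324
G = 48/5 (G = (48*1)/5 = (1/5)*48 = 48/5 ≈ 9.6000)
n(P) = -11012/5 - 229*P (n(P) = -4 - 229*(P + 48/5) = -4 - 229*(48/5 + P) = -4 + (-10992/5 - 229*P) = -11012/5 - 229*P)
n(-163)/W = (-11012/5 - 229*(-163))/(-61324) = (-11012/5 + 37327)*(-1/61324) = (175623/5)*(-1/61324) = -175623/306620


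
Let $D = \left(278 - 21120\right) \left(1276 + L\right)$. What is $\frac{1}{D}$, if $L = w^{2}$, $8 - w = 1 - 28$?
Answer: $- \frac{1}{52125842} \approx -1.9184 \cdot 10^{-8}$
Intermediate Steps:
$w = 35$ ($w = 8 - \left(1 - 28\right) = 8 - -27 = 8 + 27 = 35$)
$L = 1225$ ($L = 35^{2} = 1225$)
$D = -52125842$ ($D = \left(278 - 21120\right) \left(1276 + 1225\right) = \left(-20842\right) 2501 = -52125842$)
$\frac{1}{D} = \frac{1}{-52125842} = - \frac{1}{52125842}$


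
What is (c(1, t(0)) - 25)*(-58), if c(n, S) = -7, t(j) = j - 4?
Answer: 1856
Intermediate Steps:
t(j) = -4 + j
(c(1, t(0)) - 25)*(-58) = (-7 - 25)*(-58) = -32*(-58) = 1856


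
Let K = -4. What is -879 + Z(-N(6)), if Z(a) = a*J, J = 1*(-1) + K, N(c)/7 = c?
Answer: -669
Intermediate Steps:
N(c) = 7*c
J = -5 (J = 1*(-1) - 4 = -1 - 4 = -5)
Z(a) = -5*a (Z(a) = a*(-5) = -5*a)
-879 + Z(-N(6)) = -879 - (-5)*7*6 = -879 - (-5)*42 = -879 - 5*(-42) = -879 + 210 = -669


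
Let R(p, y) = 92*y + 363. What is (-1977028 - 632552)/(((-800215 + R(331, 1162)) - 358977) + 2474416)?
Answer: -2609580/1422491 ≈ -1.8345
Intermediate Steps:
R(p, y) = 363 + 92*y
(-1977028 - 632552)/(((-800215 + R(331, 1162)) - 358977) + 2474416) = (-1977028 - 632552)/(((-800215 + (363 + 92*1162)) - 358977) + 2474416) = -2609580/(((-800215 + (363 + 106904)) - 358977) + 2474416) = -2609580/(((-800215 + 107267) - 358977) + 2474416) = -2609580/((-692948 - 358977) + 2474416) = -2609580/(-1051925 + 2474416) = -2609580/1422491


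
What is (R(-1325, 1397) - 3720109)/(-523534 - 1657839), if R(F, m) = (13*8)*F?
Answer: 3857909/2181373 ≈ 1.7686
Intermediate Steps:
R(F, m) = 104*F
(R(-1325, 1397) - 3720109)/(-523534 - 1657839) = (104*(-1325) - 3720109)/(-523534 - 1657839) = (-137800 - 3720109)/(-2181373) = -3857909*(-1/2181373) = 3857909/2181373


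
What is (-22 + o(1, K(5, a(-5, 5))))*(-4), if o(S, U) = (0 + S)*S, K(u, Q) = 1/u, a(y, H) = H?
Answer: 84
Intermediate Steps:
o(S, U) = S**2 (o(S, U) = S*S = S**2)
(-22 + o(1, K(5, a(-5, 5))))*(-4) = (-22 + 1**2)*(-4) = (-22 + 1)*(-4) = -21*(-4) = 84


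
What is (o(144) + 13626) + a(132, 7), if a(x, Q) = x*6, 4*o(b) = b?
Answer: 14454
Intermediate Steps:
o(b) = b/4
a(x, Q) = 6*x
(o(144) + 13626) + a(132, 7) = ((¼)*144 + 13626) + 6*132 = (36 + 13626) + 792 = 13662 + 792 = 14454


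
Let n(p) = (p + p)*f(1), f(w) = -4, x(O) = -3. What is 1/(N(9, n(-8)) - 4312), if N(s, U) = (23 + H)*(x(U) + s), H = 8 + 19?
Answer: -1/4012 ≈ -0.00024925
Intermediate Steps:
H = 27
n(p) = -8*p (n(p) = (p + p)*(-4) = (2*p)*(-4) = -8*p)
N(s, U) = -150 + 50*s (N(s, U) = (23 + 27)*(-3 + s) = 50*(-3 + s) = -150 + 50*s)
1/(N(9, n(-8)) - 4312) = 1/((-150 + 50*9) - 4312) = 1/((-150 + 450) - 4312) = 1/(300 - 4312) = 1/(-4012) = -1/4012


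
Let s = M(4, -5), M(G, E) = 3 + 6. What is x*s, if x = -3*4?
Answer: -108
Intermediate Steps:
M(G, E) = 9
s = 9
x = -12
x*s = -12*9 = -108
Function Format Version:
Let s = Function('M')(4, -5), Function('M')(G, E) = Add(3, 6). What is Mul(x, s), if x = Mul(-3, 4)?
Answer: -108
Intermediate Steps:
Function('M')(G, E) = 9
s = 9
x = -12
Mul(x, s) = Mul(-12, 9) = -108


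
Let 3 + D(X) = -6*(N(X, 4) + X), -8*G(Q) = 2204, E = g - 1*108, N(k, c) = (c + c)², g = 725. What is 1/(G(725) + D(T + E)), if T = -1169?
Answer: 2/5299 ≈ 0.00037743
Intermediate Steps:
N(k, c) = 4*c² (N(k, c) = (2*c)² = 4*c²)
E = 617 (E = 725 - 1*108 = 725 - 108 = 617)
G(Q) = -551/2 (G(Q) = -⅛*2204 = -551/2)
D(X) = -387 - 6*X (D(X) = -3 - 6*(4*4² + X) = -3 - 6*(4*16 + X) = -3 - 6*(64 + X) = -3 + (-384 - 6*X) = -387 - 6*X)
1/(G(725) + D(T + E)) = 1/(-551/2 + (-387 - 6*(-1169 + 617))) = 1/(-551/2 + (-387 - 6*(-552))) = 1/(-551/2 + (-387 + 3312)) = 1/(-551/2 + 2925) = 1/(5299/2) = 2/5299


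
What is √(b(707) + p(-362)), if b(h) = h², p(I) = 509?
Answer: √500358 ≈ 707.36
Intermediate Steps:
√(b(707) + p(-362)) = √(707² + 509) = √(499849 + 509) = √500358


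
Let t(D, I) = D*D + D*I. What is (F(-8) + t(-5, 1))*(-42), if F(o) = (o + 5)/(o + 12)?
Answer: -1617/2 ≈ -808.50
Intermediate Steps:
F(o) = (5 + o)/(12 + o)
t(D, I) = D² + D*I
(F(-8) + t(-5, 1))*(-42) = ((5 - 8)/(12 - 8) - 5*(-5 + 1))*(-42) = (-3/4 - 5*(-4))*(-42) = ((¼)*(-3) + 20)*(-42) = (-¾ + 20)*(-42) = (77/4)*(-42) = -1617/2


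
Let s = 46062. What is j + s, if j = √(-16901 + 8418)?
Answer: 46062 + I*√8483 ≈ 46062.0 + 92.103*I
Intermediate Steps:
j = I*√8483 (j = √(-8483) = I*√8483 ≈ 92.103*I)
j + s = I*√8483 + 46062 = 46062 + I*√8483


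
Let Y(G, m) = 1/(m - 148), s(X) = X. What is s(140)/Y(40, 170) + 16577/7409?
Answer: 22836297/7409 ≈ 3082.2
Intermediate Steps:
Y(G, m) = 1/(-148 + m)
s(140)/Y(40, 170) + 16577/7409 = 140/(1/(-148 + 170)) + 16577/7409 = 140/(1/22) + 16577*(1/7409) = 140/(1/22) + 16577/7409 = 140*22 + 16577/7409 = 3080 + 16577/7409 = 22836297/7409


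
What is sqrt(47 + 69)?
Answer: 2*sqrt(29) ≈ 10.770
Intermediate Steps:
sqrt(47 + 69) = sqrt(116) = 2*sqrt(29)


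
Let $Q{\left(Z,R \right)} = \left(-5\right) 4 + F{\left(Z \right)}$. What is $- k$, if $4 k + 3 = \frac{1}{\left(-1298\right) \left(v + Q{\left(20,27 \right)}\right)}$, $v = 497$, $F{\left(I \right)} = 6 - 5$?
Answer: $\frac{1861333}{2481776} \approx 0.75$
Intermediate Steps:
$F{\left(I \right)} = 1$ ($F{\left(I \right)} = 6 - 5 = 1$)
$Q{\left(Z,R \right)} = -19$ ($Q{\left(Z,R \right)} = \left(-5\right) 4 + 1 = -20 + 1 = -19$)
$k = - \frac{1861333}{2481776}$ ($k = - \frac{3}{4} + \frac{1}{4 \left(- 1298 \left(497 - 19\right)\right)} = - \frac{3}{4} + \frac{1}{4 \left(\left(-1298\right) 478\right)} = - \frac{3}{4} + \frac{1}{4 \left(-620444\right)} = - \frac{3}{4} + \frac{1}{4} \left(- \frac{1}{620444}\right) = - \frac{3}{4} - \frac{1}{2481776} = - \frac{1861333}{2481776} \approx -0.75$)
$- k = \left(-1\right) \left(- \frac{1861333}{2481776}\right) = \frac{1861333}{2481776}$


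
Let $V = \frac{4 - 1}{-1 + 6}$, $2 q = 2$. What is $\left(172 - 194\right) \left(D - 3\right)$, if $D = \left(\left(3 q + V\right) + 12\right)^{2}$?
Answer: $- \frac{132198}{25} \approx -5287.9$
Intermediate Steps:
$q = 1$ ($q = \frac{1}{2} \cdot 2 = 1$)
$V = \frac{3}{5} \approx 0.6$
$D = \frac{6084}{25}$ ($D = \left(\left(3 \cdot 1 + \frac{3}{5}\right) + 12\right)^{2} = \left(\left(3 + \frac{3}{5}\right) + 12\right)^{2} = \left(\frac{18}{5} + 12\right)^{2} = \left(\frac{78}{5}\right)^{2} = \frac{6084}{25} \approx 243.36$)
$\left(172 - 194\right) \left(D - 3\right) = \left(172 - 194\right) \left(\frac{6084}{25} - 3\right) = \left(-22\right) \frac{6009}{25} = - \frac{132198}{25}$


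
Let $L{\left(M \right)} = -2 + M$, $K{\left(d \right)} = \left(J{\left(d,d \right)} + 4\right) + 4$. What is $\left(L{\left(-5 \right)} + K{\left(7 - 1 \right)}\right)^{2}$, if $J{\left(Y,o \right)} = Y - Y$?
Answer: $1$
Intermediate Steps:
$J{\left(Y,o \right)} = 0$
$K{\left(d \right)} = 8$ ($K{\left(d \right)} = \left(0 + 4\right) + 4 = 4 + 4 = 8$)
$\left(L{\left(-5 \right)} + K{\left(7 - 1 \right)}\right)^{2} = \left(\left(-2 - 5\right) + 8\right)^{2} = \left(-7 + 8\right)^{2} = 1^{2} = 1$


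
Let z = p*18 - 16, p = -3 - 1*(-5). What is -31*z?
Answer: -620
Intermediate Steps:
p = 2 (p = -3 + 5 = 2)
z = 20 (z = 2*18 - 16 = 36 - 16 = 20)
-31*z = -31*20 = -620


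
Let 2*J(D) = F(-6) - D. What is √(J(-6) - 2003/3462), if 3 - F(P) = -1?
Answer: √52992834/3462 ≈ 2.1027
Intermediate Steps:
F(P) = 4 (F(P) = 3 - 1*(-1) = 3 + 1 = 4)
J(D) = 2 - D/2 (J(D) = (4 - D)/2 = 2 - D/2)
√(J(-6) - 2003/3462) = √((2 - ½*(-6)) - 2003/3462) = √((2 + 3) - 2003*1/3462) = √(5 - 2003/3462) = √(15307/3462) = √52992834/3462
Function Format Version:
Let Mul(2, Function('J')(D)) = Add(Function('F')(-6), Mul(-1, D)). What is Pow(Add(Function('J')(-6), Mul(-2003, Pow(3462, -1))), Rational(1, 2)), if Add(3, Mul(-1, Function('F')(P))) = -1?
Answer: Mul(Rational(1, 3462), Pow(52992834, Rational(1, 2))) ≈ 2.1027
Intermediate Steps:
Function('F')(P) = 4 (Function('F')(P) = Add(3, Mul(-1, -1)) = Add(3, 1) = 4)
Function('J')(D) = Add(2, Mul(Rational(-1, 2), D)) (Function('J')(D) = Mul(Rational(1, 2), Add(4, Mul(-1, D))) = Add(2, Mul(Rational(-1, 2), D)))
Pow(Add(Function('J')(-6), Mul(-2003, Pow(3462, -1))), Rational(1, 2)) = Pow(Add(Add(2, Mul(Rational(-1, 2), -6)), Mul(-2003, Pow(3462, -1))), Rational(1, 2)) = Pow(Add(Add(2, 3), Mul(-2003, Rational(1, 3462))), Rational(1, 2)) = Pow(Add(5, Rational(-2003, 3462)), Rational(1, 2)) = Pow(Rational(15307, 3462), Rational(1, 2)) = Mul(Rational(1, 3462), Pow(52992834, Rational(1, 2)))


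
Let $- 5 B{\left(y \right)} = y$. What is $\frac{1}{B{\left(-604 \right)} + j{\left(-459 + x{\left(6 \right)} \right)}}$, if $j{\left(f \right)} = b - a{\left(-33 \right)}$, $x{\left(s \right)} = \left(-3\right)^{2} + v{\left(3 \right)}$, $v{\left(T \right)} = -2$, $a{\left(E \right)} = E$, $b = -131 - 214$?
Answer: $- \frac{5}{956} \approx -0.0052301$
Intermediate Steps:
$B{\left(y \right)} = - \frac{y}{5}$
$b = -345$
$x{\left(s \right)} = 7$ ($x{\left(s \right)} = \left(-3\right)^{2} - 2 = 9 - 2 = 7$)
$j{\left(f \right)} = -312$ ($j{\left(f \right)} = -345 - -33 = -345 + 33 = -312$)
$\frac{1}{B{\left(-604 \right)} + j{\left(-459 + x{\left(6 \right)} \right)}} = \frac{1}{\left(- \frac{1}{5}\right) \left(-604\right) - 312} = \frac{1}{\frac{604}{5} - 312} = \frac{1}{- \frac{956}{5}} = - \frac{5}{956}$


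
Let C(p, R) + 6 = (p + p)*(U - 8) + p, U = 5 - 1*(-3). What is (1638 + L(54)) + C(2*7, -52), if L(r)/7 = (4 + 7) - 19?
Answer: 1590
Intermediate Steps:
U = 8 (U = 5 + 3 = 8)
L(r) = -56 (L(r) = 7*((4 + 7) - 19) = 7*(11 - 19) = 7*(-8) = -56)
C(p, R) = -6 + p (C(p, R) = -6 + ((p + p)*(8 - 8) + p) = -6 + ((2*p)*0 + p) = -6 + (0 + p) = -6 + p)
(1638 + L(54)) + C(2*7, -52) = (1638 - 56) + (-6 + 2*7) = 1582 + (-6 + 14) = 1582 + 8 = 1590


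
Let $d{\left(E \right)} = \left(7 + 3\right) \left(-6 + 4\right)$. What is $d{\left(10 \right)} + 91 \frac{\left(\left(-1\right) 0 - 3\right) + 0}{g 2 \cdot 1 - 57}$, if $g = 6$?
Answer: $- \frac{209}{15} \approx -13.933$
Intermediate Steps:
$d{\left(E \right)} = -20$ ($d{\left(E \right)} = 10 \left(-2\right) = -20$)
$d{\left(10 \right)} + 91 \frac{\left(\left(-1\right) 0 - 3\right) + 0}{g 2 \cdot 1 - 57} = -20 + 91 \frac{\left(\left(-1\right) 0 - 3\right) + 0}{6 \cdot 2 \cdot 1 - 57} = -20 + 91 \frac{\left(0 - 3\right) + 0}{12 \cdot 1 - 57} = -20 + 91 \frac{-3 + 0}{12 - 57} = -20 + 91 \left(- \frac{3}{-45}\right) = -20 + 91 \left(\left(-3\right) \left(- \frac{1}{45}\right)\right) = -20 + 91 \cdot \frac{1}{15} = -20 + \frac{91}{15} = - \frac{209}{15}$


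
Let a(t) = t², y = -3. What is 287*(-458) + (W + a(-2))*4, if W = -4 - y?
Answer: -131434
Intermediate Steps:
W = -1 (W = -4 - 1*(-3) = -4 + 3 = -1)
287*(-458) + (W + a(-2))*4 = 287*(-458) + (-1 + (-2)²)*4 = -131446 + (-1 + 4)*4 = -131446 + 3*4 = -131446 + 12 = -131434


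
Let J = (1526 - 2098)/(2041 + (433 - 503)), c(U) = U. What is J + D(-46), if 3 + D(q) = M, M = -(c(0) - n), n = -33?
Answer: -71528/1971 ≈ -36.290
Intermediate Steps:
M = -33 (M = -(0 - 1*(-33)) = -(0 + 33) = -1*33 = -33)
J = -572/1971 (J = -572/(2041 - 70) = -572/1971 ≈ -0.29021)
D(q) = -36 (D(q) = -3 - 33 = -36)
J + D(-46) = -572/1971 - 36 = -71528/1971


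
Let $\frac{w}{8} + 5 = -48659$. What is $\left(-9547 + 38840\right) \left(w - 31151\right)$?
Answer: $-12316622659$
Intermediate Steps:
$w = -389312$ ($w = -40 + 8 \left(-48659\right) = -40 - 389272 = -389312$)
$\left(-9547 + 38840\right) \left(w - 31151\right) = \left(-9547 + 38840\right) \left(-389312 - 31151\right) = 29293 \left(-420463\right) = -12316622659$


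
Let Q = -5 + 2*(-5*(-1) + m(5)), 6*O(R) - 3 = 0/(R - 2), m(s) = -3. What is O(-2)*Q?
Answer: -½ ≈ -0.50000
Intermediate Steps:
O(R) = ½ (O(R) = ½ + (0/(R - 2))/6 = ½ + (0/(-2 + R))/6 = ½ + (⅙)*0 = ½ + 0 = ½)
Q = -1 (Q = -5 + 2*(-5*(-1) - 3) = -5 + 2*(5 - 3) = -5 + 2*2 = -5 + 4 = -1)
O(-2)*Q = (½)*(-1) = -½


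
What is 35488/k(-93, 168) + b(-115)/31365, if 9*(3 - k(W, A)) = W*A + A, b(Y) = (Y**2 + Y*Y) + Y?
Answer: 695031659/32374953 ≈ 21.468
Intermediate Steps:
b(Y) = Y + 2*Y**2 (b(Y) = (Y**2 + Y**2) + Y = 2*Y**2 + Y = Y + 2*Y**2)
k(W, A) = 3 - A/9 - A*W/9 (k(W, A) = 3 - (W*A + A)/9 = 3 - (A*W + A)/9 = 3 - (A + A*W)/9 = 3 + (-A/9 - A*W/9) = 3 - A/9 - A*W/9)
35488/k(-93, 168) + b(-115)/31365 = 35488/(3 - 1/9*168 - 1/9*168*(-93)) - 115*(1 + 2*(-115))/31365 = 35488/(3 - 56/3 + 1736) - 115*(1 - 230)*(1/31365) = 35488/(5161/3) - 115*(-229)*(1/31365) = 35488*(3/5161) + 26335*(1/31365) = 106464/5161 + 5267/6273 = 695031659/32374953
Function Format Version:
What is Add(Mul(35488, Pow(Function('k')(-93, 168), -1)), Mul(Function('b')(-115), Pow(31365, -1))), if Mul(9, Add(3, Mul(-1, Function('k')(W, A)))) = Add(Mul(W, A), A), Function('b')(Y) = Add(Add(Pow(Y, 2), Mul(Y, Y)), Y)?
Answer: Rational(695031659, 32374953) ≈ 21.468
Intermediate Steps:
Function('b')(Y) = Add(Y, Mul(2, Pow(Y, 2))) (Function('b')(Y) = Add(Add(Pow(Y, 2), Pow(Y, 2)), Y) = Add(Mul(2, Pow(Y, 2)), Y) = Add(Y, Mul(2, Pow(Y, 2))))
Function('k')(W, A) = Add(3, Mul(Rational(-1, 9), A), Mul(Rational(-1, 9), A, W)) (Function('k')(W, A) = Add(3, Mul(Rational(-1, 9), Add(Mul(W, A), A))) = Add(3, Mul(Rational(-1, 9), Add(Mul(A, W), A))) = Add(3, Mul(Rational(-1, 9), Add(A, Mul(A, W)))) = Add(3, Add(Mul(Rational(-1, 9), A), Mul(Rational(-1, 9), A, W))) = Add(3, Mul(Rational(-1, 9), A), Mul(Rational(-1, 9), A, W)))
Add(Mul(35488, Pow(Function('k')(-93, 168), -1)), Mul(Function('b')(-115), Pow(31365, -1))) = Add(Mul(35488, Pow(Add(3, Mul(Rational(-1, 9), 168), Mul(Rational(-1, 9), 168, -93)), -1)), Mul(Mul(-115, Add(1, Mul(2, -115))), Pow(31365, -1))) = Add(Mul(35488, Pow(Add(3, Rational(-56, 3), 1736), -1)), Mul(Mul(-115, Add(1, -230)), Rational(1, 31365))) = Add(Mul(35488, Pow(Rational(5161, 3), -1)), Mul(Mul(-115, -229), Rational(1, 31365))) = Add(Mul(35488, Rational(3, 5161)), Mul(26335, Rational(1, 31365))) = Add(Rational(106464, 5161), Rational(5267, 6273)) = Rational(695031659, 32374953)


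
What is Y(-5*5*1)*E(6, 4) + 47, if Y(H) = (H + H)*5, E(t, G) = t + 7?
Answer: -3203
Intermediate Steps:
E(t, G) = 7 + t
Y(H) = 10*H (Y(H) = (2*H)*5 = 10*H)
Y(-5*5*1)*E(6, 4) + 47 = (10*(-5*5*1))*(7 + 6) + 47 = (10*(-25*1))*13 + 47 = (10*(-25))*13 + 47 = -250*13 + 47 = -3250 + 47 = -3203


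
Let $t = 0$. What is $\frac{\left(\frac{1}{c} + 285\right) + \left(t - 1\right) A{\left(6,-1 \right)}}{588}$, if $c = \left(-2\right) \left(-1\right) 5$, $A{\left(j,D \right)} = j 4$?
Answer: $\frac{373}{840} \approx 0.44405$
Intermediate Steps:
$A{\left(j,D \right)} = 4 j$
$c = 10$ ($c = 2 \cdot 5 = 10$)
$\frac{\left(\frac{1}{c} + 285\right) + \left(t - 1\right) A{\left(6,-1 \right)}}{588} = \frac{\left(\frac{1}{10} + 285\right) + \left(0 - 1\right) 4 \cdot 6}{588} = \left(\left(\frac{1}{10} + 285\right) - 24\right) \frac{1}{588} = \left(\frac{2851}{10} - 24\right) \frac{1}{588} = \frac{2611}{10} \cdot \frac{1}{588} = \frac{373}{840}$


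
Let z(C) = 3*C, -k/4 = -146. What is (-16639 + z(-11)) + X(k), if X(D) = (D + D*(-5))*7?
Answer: -33024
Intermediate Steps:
k = 584 (k = -4*(-146) = 584)
X(D) = -28*D (X(D) = (D - 5*D)*7 = -4*D*7 = -28*D)
(-16639 + z(-11)) + X(k) = (-16639 + 3*(-11)) - 28*584 = (-16639 - 33) - 16352 = -16672 - 16352 = -33024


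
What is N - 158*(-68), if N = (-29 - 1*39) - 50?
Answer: 10626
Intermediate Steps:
N = -118 (N = (-29 - 39) - 50 = -68 - 50 = -118)
N - 158*(-68) = -118 - 158*(-68) = -118 + 10744 = 10626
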